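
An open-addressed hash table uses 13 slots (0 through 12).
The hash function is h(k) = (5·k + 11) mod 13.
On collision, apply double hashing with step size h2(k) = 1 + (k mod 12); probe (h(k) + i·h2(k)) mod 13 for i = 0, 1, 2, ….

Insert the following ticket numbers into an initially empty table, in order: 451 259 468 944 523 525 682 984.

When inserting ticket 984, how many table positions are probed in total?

451: h=4 => slot 4
259: h=6 => slot 6
468: h=11 => slot 11
944: h=12 => slot 12
523: h=0 => slot 0
525: h=10 => slot 10
682: h=2 => slot 2
984: h=4, h2=1, probe 4,5 => slot 5
Table: [523, ∅, 682, ∅, 451, 984, 259, ∅, ∅, ∅, 525, 468, 944]

2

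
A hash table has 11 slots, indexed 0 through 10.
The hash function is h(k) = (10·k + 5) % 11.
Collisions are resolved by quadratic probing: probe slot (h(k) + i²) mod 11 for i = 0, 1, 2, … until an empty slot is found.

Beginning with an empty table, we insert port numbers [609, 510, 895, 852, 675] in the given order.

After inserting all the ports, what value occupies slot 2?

Insert 609: h=1, slot 1 empty => index 1.
Insert 510: h=1, slot 1 occupied => index 2.
Insert 895: h=1, slots 1,2 occupied => index 5.
Insert 852: h=0, slot 0 empty => index 0.
Insert 675: h=1, slots 1,2,5 occupied => index 10.
Table: [852, 609, 510, ., ., 895, ., ., ., ., 675]

510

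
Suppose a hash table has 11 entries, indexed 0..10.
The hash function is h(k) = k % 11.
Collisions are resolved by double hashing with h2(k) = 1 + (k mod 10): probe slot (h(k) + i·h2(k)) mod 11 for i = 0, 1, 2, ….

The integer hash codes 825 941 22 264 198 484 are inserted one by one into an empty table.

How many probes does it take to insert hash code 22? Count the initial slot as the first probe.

825 hashes to 0; slot 0 is free => place at 0.
941 hashes to 6; slot 6 is free => place at 6.
22 hashes to 0, h2=3; 0 taken => place at 3.
264 hashes to 0, h2=5; 0 taken => place at 5.
198 hashes to 0, h2=9; 0 taken => place at 9.
484 hashes to 0, h2=5; 0,5 taken => place at 10.
Table: [825, ., ., 22, ., 264, 941, ., ., 198, 484]

2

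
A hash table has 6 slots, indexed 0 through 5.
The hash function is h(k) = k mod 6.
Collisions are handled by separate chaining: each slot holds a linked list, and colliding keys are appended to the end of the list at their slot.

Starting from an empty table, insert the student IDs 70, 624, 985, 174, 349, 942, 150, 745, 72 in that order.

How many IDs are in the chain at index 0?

5

Insert 70: h=4, bucket 4 empty -> new chain.
Insert 624: h=0, bucket 0 empty -> new chain.
Insert 985: h=1, bucket 1 empty -> new chain.
Insert 174: h=0, bucket 0 nonempty -> append to chain.
Insert 349: h=1, bucket 1 nonempty -> append to chain.
Insert 942: h=0, bucket 0 nonempty -> append to chain.
Insert 150: h=0, bucket 0 nonempty -> append to chain.
Insert 745: h=1, bucket 1 nonempty -> append to chain.
Insert 72: h=0, bucket 0 nonempty -> append to chain.
Final buckets:
0: 624 -> 174 -> 942 -> 150 -> 72
1: 985 -> 349 -> 745
2: ∅
3: ∅
4: 70
5: ∅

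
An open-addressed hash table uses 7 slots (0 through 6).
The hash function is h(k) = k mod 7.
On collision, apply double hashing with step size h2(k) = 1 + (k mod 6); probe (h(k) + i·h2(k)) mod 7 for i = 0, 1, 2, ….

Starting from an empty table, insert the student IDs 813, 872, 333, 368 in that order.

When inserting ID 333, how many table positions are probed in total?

3

Insert 813: h=1, slot 1 empty → index 1.
Insert 872: h=4, slot 4 empty → index 4.
Insert 333: h=4, h2=4, slots 4,1 occupied → index 5.
Insert 368: h=4, h2=3, slot 4 occupied → index 0.
Table: [368, 813, -, -, 872, 333, -]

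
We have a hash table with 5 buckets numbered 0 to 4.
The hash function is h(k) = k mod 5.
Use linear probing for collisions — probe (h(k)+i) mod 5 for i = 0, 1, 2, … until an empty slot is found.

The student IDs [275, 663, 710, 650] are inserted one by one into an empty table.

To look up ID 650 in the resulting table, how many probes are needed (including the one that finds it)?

3

Insert 275: h=0, slot 0 empty -> index 0.
Insert 663: h=3, slot 3 empty -> index 3.
Insert 710: h=0, slot 0 occupied -> index 1.
Insert 650: h=0, slots 0,1 occupied -> index 2.
Table: [275, 710, 650, 663, —]
Lookup 650: h=0, probe 0,1,2 → found at 2.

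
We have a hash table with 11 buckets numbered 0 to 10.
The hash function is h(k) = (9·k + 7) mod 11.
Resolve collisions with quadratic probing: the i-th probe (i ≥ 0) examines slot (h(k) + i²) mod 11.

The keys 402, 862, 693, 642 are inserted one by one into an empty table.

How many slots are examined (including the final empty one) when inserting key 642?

2

Insert 402: h=6, slot 6 empty -> index 6.
Insert 862: h=10, slot 10 empty -> index 10.
Insert 693: h=7, slot 7 empty -> index 7.
Insert 642: h=10, slot 10 occupied -> index 0.
Table: [642, ., ., ., ., ., 402, 693, ., ., 862]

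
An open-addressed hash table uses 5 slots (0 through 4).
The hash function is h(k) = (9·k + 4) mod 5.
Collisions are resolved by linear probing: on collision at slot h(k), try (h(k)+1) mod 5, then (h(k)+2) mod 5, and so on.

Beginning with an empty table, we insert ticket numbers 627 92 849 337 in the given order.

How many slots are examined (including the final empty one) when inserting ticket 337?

Insert 627: h=2, slot 2 empty -> index 2.
Insert 92: h=2, slot 2 occupied -> index 3.
Insert 849: h=0, slot 0 empty -> index 0.
Insert 337: h=2, slots 2,3 occupied -> index 4.
Table: [849, ∅, 627, 92, 337]

3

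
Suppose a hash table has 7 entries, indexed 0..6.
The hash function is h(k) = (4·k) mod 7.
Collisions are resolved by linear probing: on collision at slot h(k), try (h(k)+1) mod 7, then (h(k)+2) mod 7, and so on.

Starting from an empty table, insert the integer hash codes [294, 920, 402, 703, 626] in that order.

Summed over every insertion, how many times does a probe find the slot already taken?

294: h=0 → slot 0
920: h=5 → slot 5
402: h=5, probe 5,6 → slot 6
703: h=5, probe 5,6,0,1 → slot 1
626: h=5, probe 5,6,0,1,2 → slot 2
Table: [294, 703, 626, -, -, 920, 402]

8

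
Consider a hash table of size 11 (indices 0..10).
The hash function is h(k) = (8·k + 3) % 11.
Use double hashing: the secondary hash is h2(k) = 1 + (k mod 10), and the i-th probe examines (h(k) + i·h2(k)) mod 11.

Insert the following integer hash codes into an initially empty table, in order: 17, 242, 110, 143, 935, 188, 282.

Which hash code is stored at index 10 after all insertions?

282

17 hashes to 7; slot 7 is free -> place at 7.
242 hashes to 3; slot 3 is free -> place at 3.
110 hashes to 3, h2=1; 3 taken -> place at 4.
143 hashes to 3, h2=4; 3,7 taken -> place at 0.
935 hashes to 3, h2=6; 3 taken -> place at 9.
188 hashes to 0, h2=9; 0,9,7 taken -> place at 5.
282 hashes to 4, h2=3; 4,7 taken -> place at 10.
Table: [143, ., ., 242, 110, 188, ., 17, ., 935, 282]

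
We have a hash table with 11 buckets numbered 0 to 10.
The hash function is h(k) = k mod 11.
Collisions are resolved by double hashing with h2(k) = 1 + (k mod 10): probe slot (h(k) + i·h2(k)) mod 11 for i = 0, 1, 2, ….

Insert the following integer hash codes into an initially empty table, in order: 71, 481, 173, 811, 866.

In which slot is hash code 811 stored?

10

Insert 71: h=5, slot 5 empty => index 5.
Insert 481: h=8, slot 8 empty => index 8.
Insert 173: h=8, h2=4, slot 8 occupied => index 1.
Insert 811: h=8, h2=2, slot 8 occupied => index 10.
Insert 866: h=8, h2=7, slot 8 occupied => index 4.
Table: [_, 173, _, _, 866, 71, _, _, 481, _, 811]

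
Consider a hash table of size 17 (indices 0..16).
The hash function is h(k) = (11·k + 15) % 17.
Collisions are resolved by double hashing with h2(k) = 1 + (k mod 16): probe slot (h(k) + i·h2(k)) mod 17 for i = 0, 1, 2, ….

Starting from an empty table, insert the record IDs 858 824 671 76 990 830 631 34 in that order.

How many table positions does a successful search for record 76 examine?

858: h=1 => slot 1
824: h=1, h2=9, probe 1,10 => slot 10
671: h=1, h2=16, probe 1,0 => slot 0
76: h=1, h2=13, probe 1,14 => slot 14
990: h=8 => slot 8
830: h=16 => slot 16
631: h=3 => slot 3
34: h=15 => slot 15
Table: [671, 858, ∅, 631, ∅, ∅, ∅, ∅, 990, ∅, 824, ∅, ∅, ∅, 76, 34, 830]
Lookup 76: h=1, h2=13, probe 1,14 → found at 14.

2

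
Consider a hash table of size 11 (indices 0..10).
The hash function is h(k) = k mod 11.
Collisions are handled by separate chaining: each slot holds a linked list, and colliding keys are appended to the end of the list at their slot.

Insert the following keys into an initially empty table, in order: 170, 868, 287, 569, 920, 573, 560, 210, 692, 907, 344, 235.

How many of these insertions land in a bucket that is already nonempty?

170 → bucket 5
868 → bucket 10
287 → bucket 1
569 → bucket 8
920 → bucket 7
573 → bucket 1 (collision)
560 → bucket 10 (collision)
210 → bucket 1 (collision)
692 → bucket 10 (collision)
907 → bucket 5 (collision)
344 → bucket 3
235 → bucket 4
Final buckets:
0: _
1: 287 -> 573 -> 210
2: _
3: 344
4: 235
5: 170 -> 907
6: _
7: 920
8: 569
9: _
10: 868 -> 560 -> 692

5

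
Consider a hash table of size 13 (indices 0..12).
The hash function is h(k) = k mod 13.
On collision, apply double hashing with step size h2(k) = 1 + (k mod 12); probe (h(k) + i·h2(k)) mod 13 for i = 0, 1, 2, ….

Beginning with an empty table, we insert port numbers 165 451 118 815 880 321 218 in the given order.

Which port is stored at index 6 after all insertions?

880

Insert 165: h=9, slot 9 empty -> index 9.
Insert 451: h=9, h2=8, slot 9 occupied -> index 4.
Insert 118: h=1, slot 1 empty -> index 1.
Insert 815: h=9, h2=12, slot 9 occupied -> index 8.
Insert 880: h=9, h2=5, slots 9,1 occupied -> index 6.
Insert 321: h=9, h2=10, slots 9,6 occupied -> index 3.
Insert 218: h=10, slot 10 empty -> index 10.
Table: [_, 118, _, 321, 451, _, 880, _, 815, 165, 218, _, _]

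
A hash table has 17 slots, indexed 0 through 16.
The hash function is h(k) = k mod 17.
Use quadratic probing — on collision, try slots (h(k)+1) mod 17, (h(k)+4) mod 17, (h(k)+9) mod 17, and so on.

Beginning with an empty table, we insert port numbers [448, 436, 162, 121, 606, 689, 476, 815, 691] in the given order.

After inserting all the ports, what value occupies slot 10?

448 hashes to 6; slot 6 is free -> place at 6.
436 hashes to 11; slot 11 is free -> place at 11.
162 hashes to 9; slot 9 is free -> place at 9.
121 hashes to 2; slot 2 is free -> place at 2.
606 hashes to 11; 11 taken -> place at 12.
689 hashes to 9; 9 taken -> place at 10.
476 hashes to 0; slot 0 is free -> place at 0.
815 hashes to 16; slot 16 is free -> place at 16.
691 hashes to 11; 11,12 taken -> place at 15.
Table: [476, ∅, 121, ∅, ∅, ∅, 448, ∅, ∅, 162, 689, 436, 606, ∅, ∅, 691, 815]

689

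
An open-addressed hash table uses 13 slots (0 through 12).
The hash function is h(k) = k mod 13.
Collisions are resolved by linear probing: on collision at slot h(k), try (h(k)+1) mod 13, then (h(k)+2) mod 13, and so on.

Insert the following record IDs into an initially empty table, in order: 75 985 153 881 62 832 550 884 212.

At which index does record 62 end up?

75 hashes to 10; slot 10 is free -> place at 10.
985 hashes to 10; 10 taken -> place at 11.
153 hashes to 10; 10,11 taken -> place at 12.
881 hashes to 10; 10,11,12 taken -> place at 0.
62 hashes to 10; 10,11,12,0 taken -> place at 1.
832 hashes to 0; 0,1 taken -> place at 2.
550 hashes to 4; slot 4 is free -> place at 4.
884 hashes to 0; 0,1,2 taken -> place at 3.
212 hashes to 4; 4 taken -> place at 5.
Table: [881, 62, 832, 884, 550, 212, —, —, —, —, 75, 985, 153]

1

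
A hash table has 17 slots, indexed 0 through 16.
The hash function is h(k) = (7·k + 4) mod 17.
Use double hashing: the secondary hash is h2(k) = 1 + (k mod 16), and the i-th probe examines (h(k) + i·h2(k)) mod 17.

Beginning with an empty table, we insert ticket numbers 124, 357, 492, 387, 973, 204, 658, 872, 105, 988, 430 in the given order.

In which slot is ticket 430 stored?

16

124: h=5 → slot 5
357: h=4 → slot 4
492: h=14 → slot 14
387: h=10 → slot 10
973: h=15 → slot 15
204: h=4, h2=13, probe 4,0 → slot 0
658: h=3 → slot 3
872: h=5, h2=9, probe 5,14,6 → slot 6
105: h=8 → slot 8
988: h=1 → slot 1
430: h=5, h2=15, probe 5,3,1,16 → slot 16
Table: [204, 988, ., 658, 357, 124, 872, ., 105, ., 387, ., ., ., 492, 973, 430]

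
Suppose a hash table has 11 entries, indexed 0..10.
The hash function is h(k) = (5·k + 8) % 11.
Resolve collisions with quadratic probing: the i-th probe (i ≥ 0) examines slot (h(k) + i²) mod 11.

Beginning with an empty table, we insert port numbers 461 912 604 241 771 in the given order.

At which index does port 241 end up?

461: h=3 => slot 3
912: h=3, probe 3,4 => slot 4
604: h=3, probe 3,4,7 => slot 7
241: h=3, probe 3,4,7,1 => slot 1
771: h=2 => slot 2
Table: [_, 241, 771, 461, 912, _, _, 604, _, _, _]

1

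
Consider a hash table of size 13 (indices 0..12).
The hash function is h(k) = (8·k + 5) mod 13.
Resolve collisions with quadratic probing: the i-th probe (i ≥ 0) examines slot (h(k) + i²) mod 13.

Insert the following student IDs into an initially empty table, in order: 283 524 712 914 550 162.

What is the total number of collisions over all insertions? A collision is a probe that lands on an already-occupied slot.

283 hashes to 7; slot 7 is free -> place at 7.
524 hashes to 11; slot 11 is free -> place at 11.
712 hashes to 7; 7 taken -> place at 8.
914 hashes to 11; 11 taken -> place at 12.
550 hashes to 11; 11,12 taken -> place at 2.
162 hashes to 1; slot 1 is free -> place at 1.
Table: [., 162, 550, ., ., ., ., 283, 712, ., ., 524, 914]

4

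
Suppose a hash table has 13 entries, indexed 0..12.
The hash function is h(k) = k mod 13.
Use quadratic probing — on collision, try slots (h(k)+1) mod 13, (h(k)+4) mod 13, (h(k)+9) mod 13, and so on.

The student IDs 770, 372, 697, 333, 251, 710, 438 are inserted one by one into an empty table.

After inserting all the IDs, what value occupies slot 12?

770 hashes to 3; slot 3 is free => place at 3.
372 hashes to 8; slot 8 is free => place at 8.
697 hashes to 8; 8 taken => place at 9.
333 hashes to 8; 8,9 taken => place at 12.
251 hashes to 4; slot 4 is free => place at 4.
710 hashes to 8; 8,9,12,4 taken => place at 11.
438 hashes to 9; 9 taken => place at 10.
Table: [., ., ., 770, 251, ., ., ., 372, 697, 438, 710, 333]

333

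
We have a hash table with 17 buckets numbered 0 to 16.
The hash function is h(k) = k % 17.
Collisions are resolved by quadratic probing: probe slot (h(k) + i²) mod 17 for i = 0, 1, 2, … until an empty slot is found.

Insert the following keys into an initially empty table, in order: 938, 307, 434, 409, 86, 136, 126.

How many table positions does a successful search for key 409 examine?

2

938: h=3 → slot 3
307: h=1 → slot 1
434: h=9 → slot 9
409: h=1, probe 1,2 → slot 2
86: h=1, probe 1,2,5 → slot 5
136: h=0 → slot 0
126: h=7 → slot 7
Table: [136, 307, 409, 938, —, 86, —, 126, —, 434, —, —, —, —, —, —, —]
Lookup 409: h=1, probe 1,2 → found at 2.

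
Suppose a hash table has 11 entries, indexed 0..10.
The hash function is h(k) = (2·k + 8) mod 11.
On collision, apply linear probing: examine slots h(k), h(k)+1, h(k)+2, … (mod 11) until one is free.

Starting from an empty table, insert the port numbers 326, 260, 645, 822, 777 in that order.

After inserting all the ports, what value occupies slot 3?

326 hashes to 0; slot 0 is free → place at 0.
260 hashes to 0; 0 taken → place at 1.
645 hashes to 0; 0,1 taken → place at 2.
822 hashes to 2; 2 taken → place at 3.
777 hashes to 0; 0,1,2,3 taken → place at 4.
Table: [326, 260, 645, 822, 777, _, _, _, _, _, _]

822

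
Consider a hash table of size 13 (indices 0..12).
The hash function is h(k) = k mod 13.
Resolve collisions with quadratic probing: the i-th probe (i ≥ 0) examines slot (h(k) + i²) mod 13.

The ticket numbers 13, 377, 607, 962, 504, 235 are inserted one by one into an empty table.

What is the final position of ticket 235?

Insert 13: h=0, slot 0 empty → index 0.
Insert 377: h=0, slot 0 occupied → index 1.
Insert 607: h=9, slot 9 empty → index 9.
Insert 962: h=0, slots 0,1 occupied → index 4.
Insert 504: h=10, slot 10 empty → index 10.
Insert 235: h=1, slot 1 occupied → index 2.
Table: [13, 377, 235, ., 962, ., ., ., ., 607, 504, ., .]

2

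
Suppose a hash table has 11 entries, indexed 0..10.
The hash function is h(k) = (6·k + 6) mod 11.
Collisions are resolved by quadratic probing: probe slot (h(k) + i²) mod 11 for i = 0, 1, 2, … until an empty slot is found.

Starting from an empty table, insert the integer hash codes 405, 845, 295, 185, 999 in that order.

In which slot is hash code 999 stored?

10

Insert 405: h=5, slot 5 empty -> index 5.
Insert 845: h=5, slot 5 occupied -> index 6.
Insert 295: h=5, slots 5,6 occupied -> index 9.
Insert 185: h=5, slots 5,6,9 occupied -> index 3.
Insert 999: h=5, slots 5,6,9,3 occupied -> index 10.
Table: [-, -, -, 185, -, 405, 845, -, -, 295, 999]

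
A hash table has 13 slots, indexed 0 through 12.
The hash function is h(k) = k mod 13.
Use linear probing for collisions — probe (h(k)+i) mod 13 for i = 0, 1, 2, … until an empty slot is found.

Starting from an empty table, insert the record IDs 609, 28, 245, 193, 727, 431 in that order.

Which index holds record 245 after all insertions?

609 hashes to 11; slot 11 is free -> place at 11.
28 hashes to 2; slot 2 is free -> place at 2.
245 hashes to 11; 11 taken -> place at 12.
193 hashes to 11; 11,12 taken -> place at 0.
727 hashes to 12; 12,0 taken -> place at 1.
431 hashes to 2; 2 taken -> place at 3.
Table: [193, 727, 28, 431, ∅, ∅, ∅, ∅, ∅, ∅, ∅, 609, 245]

12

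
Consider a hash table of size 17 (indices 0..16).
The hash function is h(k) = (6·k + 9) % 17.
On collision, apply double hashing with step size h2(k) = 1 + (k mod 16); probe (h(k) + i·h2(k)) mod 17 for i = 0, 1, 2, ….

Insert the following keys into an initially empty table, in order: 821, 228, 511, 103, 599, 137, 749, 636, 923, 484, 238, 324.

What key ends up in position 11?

484

821 hashes to 5; slot 5 is free -> place at 5.
228 hashes to 0; slot 0 is free -> place at 0.
511 hashes to 15; slot 15 is free -> place at 15.
103 hashes to 15, h2=8; 15 taken -> place at 6.
599 hashes to 16; slot 16 is free -> place at 16.
137 hashes to 15, h2=10; 15 taken -> place at 8.
749 hashes to 15, h2=14; 15 taken -> place at 12.
636 hashes to 0, h2=13; 0 taken -> place at 13.
923 hashes to 5, h2=12; 5,0,12 taken -> place at 7.
484 hashes to 6, h2=5; 6 taken -> place at 11.
238 hashes to 9; slot 9 is free -> place at 9.
324 hashes to 15, h2=5; 15 taken -> place at 3.
Table: [228, ., ., 324, ., 821, 103, 923, 137, 238, ., 484, 749, 636, ., 511, 599]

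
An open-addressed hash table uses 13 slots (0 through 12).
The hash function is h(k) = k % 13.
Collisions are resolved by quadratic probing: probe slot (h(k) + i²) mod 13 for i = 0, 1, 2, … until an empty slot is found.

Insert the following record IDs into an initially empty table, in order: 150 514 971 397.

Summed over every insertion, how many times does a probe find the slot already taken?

3

Insert 150: h=7, slot 7 empty -> index 7.
Insert 514: h=7, slot 7 occupied -> index 8.
Insert 971: h=9, slot 9 empty -> index 9.
Insert 397: h=7, slots 7,8 occupied -> index 11.
Table: [., ., ., ., ., ., ., 150, 514, 971, ., 397, .]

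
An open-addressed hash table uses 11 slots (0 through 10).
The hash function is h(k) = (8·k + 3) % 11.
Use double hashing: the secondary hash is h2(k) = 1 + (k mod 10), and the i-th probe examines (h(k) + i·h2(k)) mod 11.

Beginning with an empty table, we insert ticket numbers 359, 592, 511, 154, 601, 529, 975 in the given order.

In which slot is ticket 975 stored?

359: h=4 → slot 4
592: h=9 → slot 9
511: h=10 → slot 10
154: h=3 → slot 3
601: h=4, h2=2, probe 4,6 → slot 6
529: h=0 → slot 0
975: h=4, h2=6, probe 4,10,5 → slot 5
Table: [529, _, _, 154, 359, 975, 601, _, _, 592, 511]

5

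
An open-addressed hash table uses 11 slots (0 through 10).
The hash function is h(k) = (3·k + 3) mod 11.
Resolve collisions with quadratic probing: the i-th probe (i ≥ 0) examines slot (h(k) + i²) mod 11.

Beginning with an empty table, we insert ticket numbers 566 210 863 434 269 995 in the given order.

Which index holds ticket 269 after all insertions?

Insert 566: h=7, slot 7 empty => index 7.
Insert 210: h=6, slot 6 empty => index 6.
Insert 863: h=7, slot 7 occupied => index 8.
Insert 434: h=7, slots 7,8 occupied => index 0.
Insert 269: h=7, slots 7,8,0 occupied => index 5.
Insert 995: h=7, slots 7,8,0,5 occupied => index 1.
Table: [434, 995, —, —, —, 269, 210, 566, 863, —, —]

5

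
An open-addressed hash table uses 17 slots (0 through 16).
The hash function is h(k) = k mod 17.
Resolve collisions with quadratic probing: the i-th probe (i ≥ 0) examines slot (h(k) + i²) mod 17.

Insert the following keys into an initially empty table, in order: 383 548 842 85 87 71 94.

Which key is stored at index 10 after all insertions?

842

Insert 383: h=9, slot 9 empty -> index 9.
Insert 548: h=4, slot 4 empty -> index 4.
Insert 842: h=9, slot 9 occupied -> index 10.
Insert 85: h=0, slot 0 empty -> index 0.
Insert 87: h=2, slot 2 empty -> index 2.
Insert 71: h=3, slot 3 empty -> index 3.
Insert 94: h=9, slots 9,10 occupied -> index 13.
Table: [85, -, 87, 71, 548, -, -, -, -, 383, 842, -, -, 94, -, -, -]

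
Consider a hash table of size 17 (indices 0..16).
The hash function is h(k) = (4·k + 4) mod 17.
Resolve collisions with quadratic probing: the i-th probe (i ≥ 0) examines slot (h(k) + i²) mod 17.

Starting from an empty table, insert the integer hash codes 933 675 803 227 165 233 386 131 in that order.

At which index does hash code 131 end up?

933: h=13 → slot 13
675: h=1 → slot 1
803: h=3 → slot 3
227: h=11 → slot 11
165: h=1, probe 1,2 → slot 2
233: h=1, probe 1,2,5 → slot 5
386: h=1, probe 1,2,5,10 → slot 10
131: h=1, probe 1,2,5,10,0 → slot 0
Table: [131, 675, 165, 803, -, 233, -, -, -, -, 386, 227, -, 933, -, -, -]

0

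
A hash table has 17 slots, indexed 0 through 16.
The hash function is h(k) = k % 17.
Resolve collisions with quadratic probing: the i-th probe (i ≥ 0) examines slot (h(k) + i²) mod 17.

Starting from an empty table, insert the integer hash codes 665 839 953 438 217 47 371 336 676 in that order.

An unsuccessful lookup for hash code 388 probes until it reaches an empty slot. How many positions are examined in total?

665: h=2 → slot 2
839: h=6 → slot 6
953: h=1 → slot 1
438: h=13 → slot 13
217: h=13, probe 13,14 → slot 14
47: h=13, probe 13,14,0 → slot 0
371: h=14, probe 14,15 → slot 15
336: h=13, probe 13,14,0,5 → slot 5
676: h=13, probe 13,14,0,5,12 → slot 12
Table: [47, 953, 665, _, _, 336, 839, _, _, _, _, _, 676, 438, 217, 371, _]
Lookup 388: h=14, probe 14,15,1,6,13,5,16 → slot 16 empty, not found.

7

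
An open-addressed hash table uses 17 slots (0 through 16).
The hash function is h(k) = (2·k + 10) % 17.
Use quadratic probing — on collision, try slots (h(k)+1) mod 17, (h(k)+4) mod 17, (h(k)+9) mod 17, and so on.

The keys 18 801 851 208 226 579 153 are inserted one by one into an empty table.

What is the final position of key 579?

18: h=12 → slot 12
801: h=14 → slot 14
851: h=12, probe 12,13 → slot 13
208: h=1 → slot 1
226: h=3 → slot 3
579: h=12, probe 12,13,16 → slot 16
153: h=10 → slot 10
Table: [_, 208, _, 226, _, _, _, _, _, _, 153, _, 18, 851, 801, _, 579]

16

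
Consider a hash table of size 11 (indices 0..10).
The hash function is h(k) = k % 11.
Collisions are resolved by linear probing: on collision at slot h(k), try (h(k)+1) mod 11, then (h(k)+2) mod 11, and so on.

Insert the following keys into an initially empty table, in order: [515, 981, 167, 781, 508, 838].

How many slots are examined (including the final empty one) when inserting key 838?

4

515 hashes to 9; slot 9 is free → place at 9.
981 hashes to 2; slot 2 is free → place at 2.
167 hashes to 2; 2 taken → place at 3.
781 hashes to 0; slot 0 is free → place at 0.
508 hashes to 2; 2,3 taken → place at 4.
838 hashes to 2; 2,3,4 taken → place at 5.
Table: [781, ., 981, 167, 508, 838, ., ., ., 515, .]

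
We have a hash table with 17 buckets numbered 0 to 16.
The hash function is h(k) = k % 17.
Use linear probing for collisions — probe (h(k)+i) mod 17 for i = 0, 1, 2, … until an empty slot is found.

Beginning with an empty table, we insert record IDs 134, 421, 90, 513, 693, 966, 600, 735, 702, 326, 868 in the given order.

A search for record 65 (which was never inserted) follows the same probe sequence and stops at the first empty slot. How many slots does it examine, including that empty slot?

4

Insert 134: h=15, slot 15 empty → index 15.
Insert 421: h=13, slot 13 empty → index 13.
Insert 90: h=5, slot 5 empty → index 5.
Insert 513: h=3, slot 3 empty → index 3.
Insert 693: h=13, slot 13 occupied → index 14.
Insert 966: h=14, slots 14,15 occupied → index 16.
Insert 600: h=5, slot 5 occupied → index 6.
Insert 735: h=4, slot 4 empty → index 4.
Insert 702: h=5, slots 5,6 occupied → index 7.
Insert 326: h=3, slots 3,4,5,6,7 occupied → index 8.
Insert 868: h=1, slot 1 empty → index 1.
Table: [., 868, ., 513, 735, 90, 600, 702, 326, ., ., ., ., 421, 693, 134, 966]
Lookup 65: h=14, probe 14,15,16,0 → slot 0 empty, not found.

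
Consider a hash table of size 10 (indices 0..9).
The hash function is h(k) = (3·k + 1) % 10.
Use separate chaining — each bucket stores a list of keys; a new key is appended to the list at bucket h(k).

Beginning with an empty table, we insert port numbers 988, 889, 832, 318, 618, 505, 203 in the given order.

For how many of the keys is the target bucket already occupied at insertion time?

988 -> bucket 5
889 -> bucket 8
832 -> bucket 7
318 -> bucket 5 (collision)
618 -> bucket 5 (collision)
505 -> bucket 6
203 -> bucket 0
Final buckets:
0: 203
1: .
2: .
3: .
4: .
5: 988 -> 318 -> 618
6: 505
7: 832
8: 889
9: .

2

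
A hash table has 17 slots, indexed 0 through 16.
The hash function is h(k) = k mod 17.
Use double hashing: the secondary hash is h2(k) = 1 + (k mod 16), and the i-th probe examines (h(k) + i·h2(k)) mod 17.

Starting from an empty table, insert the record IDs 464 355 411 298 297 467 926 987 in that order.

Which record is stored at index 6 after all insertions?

Insert 464: h=5, slot 5 empty → index 5.
Insert 355: h=15, slot 15 empty → index 15.
Insert 411: h=3, slot 3 empty → index 3.
Insert 298: h=9, slot 9 empty → index 9.
Insert 297: h=8, slot 8 empty → index 8.
Insert 467: h=8, h2=4, slot 8 occupied → index 12.
Insert 926: h=8, h2=15, slot 8 occupied → index 6.
Insert 987: h=1, slot 1 empty → index 1.
Table: [∅, 987, ∅, 411, ∅, 464, 926, ∅, 297, 298, ∅, ∅, 467, ∅, ∅, 355, ∅]

926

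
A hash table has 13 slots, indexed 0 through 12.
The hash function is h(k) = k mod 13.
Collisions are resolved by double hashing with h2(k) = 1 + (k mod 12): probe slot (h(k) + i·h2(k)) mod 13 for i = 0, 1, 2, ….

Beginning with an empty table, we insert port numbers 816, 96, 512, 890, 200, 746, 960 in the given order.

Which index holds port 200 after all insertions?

2

816: h=10 -> slot 10
96: h=5 -> slot 5
512: h=5, h2=9, probe 5,1 -> slot 1
890: h=6 -> slot 6
200: h=5, h2=9, probe 5,1,10,6,2 -> slot 2
746: h=5, h2=3, probe 5,8 -> slot 8
960: h=11 -> slot 11
Table: [-, 512, 200, -, -, 96, 890, -, 746, -, 816, 960, -]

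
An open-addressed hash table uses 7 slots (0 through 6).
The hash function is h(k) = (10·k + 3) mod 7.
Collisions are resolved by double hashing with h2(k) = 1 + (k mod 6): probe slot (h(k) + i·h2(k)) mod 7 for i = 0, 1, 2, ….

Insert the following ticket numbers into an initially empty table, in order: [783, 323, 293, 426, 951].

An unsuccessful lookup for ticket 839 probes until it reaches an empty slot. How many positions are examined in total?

5

783: h=0 => slot 0
323: h=6 => slot 6
293: h=0, h2=6, probe 0,6,5 => slot 5
426: h=0, h2=1, probe 0,1 => slot 1
951: h=0, h2=4, probe 0,4 => slot 4
Table: [783, 426, _, _, 951, 293, 323]
Lookup 839: h=0, h2=6, probe 0,6,5,4,3 → slot 3 empty, not found.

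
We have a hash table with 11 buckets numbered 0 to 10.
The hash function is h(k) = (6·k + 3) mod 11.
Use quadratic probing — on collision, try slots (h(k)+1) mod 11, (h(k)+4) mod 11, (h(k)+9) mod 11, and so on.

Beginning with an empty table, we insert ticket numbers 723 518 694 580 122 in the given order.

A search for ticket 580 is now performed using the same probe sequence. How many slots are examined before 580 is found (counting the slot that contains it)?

2

723: h=7 -> slot 7
518: h=9 -> slot 9
694: h=9, probe 9,10 -> slot 10
580: h=7, probe 7,8 -> slot 8
122: h=9, probe 9,10,2 -> slot 2
Table: [-, -, 122, -, -, -, -, 723, 580, 518, 694]
Lookup 580: h=7, probe 7,8 → found at 8.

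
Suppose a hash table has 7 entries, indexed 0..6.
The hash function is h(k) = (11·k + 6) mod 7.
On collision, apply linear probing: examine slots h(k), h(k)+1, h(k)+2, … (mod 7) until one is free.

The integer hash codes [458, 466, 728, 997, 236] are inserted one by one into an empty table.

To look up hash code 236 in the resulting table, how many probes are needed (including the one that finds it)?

458: h=4 → slot 4
466: h=1 → slot 1
728: h=6 → slot 6
997: h=4, probe 4,5 → slot 5
236: h=5, probe 5,6,0 → slot 0
Table: [236, 466, -, -, 458, 997, 728]
Lookup 236: h=5, probe 5,6,0 → found at 0.

3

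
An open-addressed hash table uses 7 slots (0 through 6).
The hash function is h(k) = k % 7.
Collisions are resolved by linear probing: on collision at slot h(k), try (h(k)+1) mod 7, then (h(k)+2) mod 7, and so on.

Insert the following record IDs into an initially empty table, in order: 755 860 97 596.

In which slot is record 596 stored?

2

755 hashes to 6; slot 6 is free → place at 6.
860 hashes to 6; 6 taken → place at 0.
97 hashes to 6; 6,0 taken → place at 1.
596 hashes to 1; 1 taken → place at 2.
Table: [860, 97, 596, —, —, —, 755]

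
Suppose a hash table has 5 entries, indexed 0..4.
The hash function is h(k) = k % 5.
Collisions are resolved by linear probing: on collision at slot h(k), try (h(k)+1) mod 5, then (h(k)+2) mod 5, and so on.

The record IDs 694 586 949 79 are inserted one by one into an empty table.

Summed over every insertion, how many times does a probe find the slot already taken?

4

Insert 694: h=4, slot 4 empty -> index 4.
Insert 586: h=1, slot 1 empty -> index 1.
Insert 949: h=4, slot 4 occupied -> index 0.
Insert 79: h=4, slots 4,0,1 occupied -> index 2.
Table: [949, 586, 79, -, 694]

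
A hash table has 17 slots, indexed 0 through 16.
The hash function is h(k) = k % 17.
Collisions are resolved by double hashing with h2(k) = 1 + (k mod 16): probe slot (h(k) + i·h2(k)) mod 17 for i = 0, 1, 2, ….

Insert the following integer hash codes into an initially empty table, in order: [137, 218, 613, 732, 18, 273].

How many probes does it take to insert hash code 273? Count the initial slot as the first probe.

137 hashes to 1; slot 1 is free => place at 1.
218 hashes to 14; slot 14 is free => place at 14.
613 hashes to 1, h2=6; 1 taken => place at 7.
732 hashes to 1, h2=13; 1,14 taken => place at 10.
18 hashes to 1, h2=3; 1 taken => place at 4.
273 hashes to 1, h2=2; 1 taken => place at 3.
Table: [_, 137, _, 273, 18, _, _, 613, _, _, 732, _, _, _, 218, _, _]

2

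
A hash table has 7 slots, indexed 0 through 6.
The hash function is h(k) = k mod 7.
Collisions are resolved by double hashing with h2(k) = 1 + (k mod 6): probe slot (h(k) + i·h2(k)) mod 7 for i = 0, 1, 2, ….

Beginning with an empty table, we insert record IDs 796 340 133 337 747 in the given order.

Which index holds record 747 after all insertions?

796 hashes to 5; slot 5 is free -> place at 5.
340 hashes to 4; slot 4 is free -> place at 4.
133 hashes to 0; slot 0 is free -> place at 0.
337 hashes to 1; slot 1 is free -> place at 1.
747 hashes to 5, h2=4; 5 taken -> place at 2.
Table: [133, 337, 747, -, 340, 796, -]

2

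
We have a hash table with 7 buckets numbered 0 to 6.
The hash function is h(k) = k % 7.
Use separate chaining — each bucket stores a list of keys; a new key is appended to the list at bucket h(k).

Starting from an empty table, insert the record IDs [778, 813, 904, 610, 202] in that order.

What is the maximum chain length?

4

Insert 778: h=1, bucket 1 empty -> new chain.
Insert 813: h=1, bucket 1 nonempty -> append to chain.
Insert 904: h=1, bucket 1 nonempty -> append to chain.
Insert 610: h=1, bucket 1 nonempty -> append to chain.
Insert 202: h=6, bucket 6 empty -> new chain.
Final buckets:
0: -
1: 778 -> 813 -> 904 -> 610
2: -
3: -
4: -
5: -
6: 202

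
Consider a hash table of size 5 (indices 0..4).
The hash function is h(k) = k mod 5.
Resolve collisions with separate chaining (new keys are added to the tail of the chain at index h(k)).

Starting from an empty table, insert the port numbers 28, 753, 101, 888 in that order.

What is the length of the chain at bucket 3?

3

Insert 28: h=3, bucket 3 empty -> new chain.
Insert 753: h=3, bucket 3 nonempty -> append to chain.
Insert 101: h=1, bucket 1 empty -> new chain.
Insert 888: h=3, bucket 3 nonempty -> append to chain.
Final buckets:
0: —
1: 101
2: —
3: 28 -> 753 -> 888
4: —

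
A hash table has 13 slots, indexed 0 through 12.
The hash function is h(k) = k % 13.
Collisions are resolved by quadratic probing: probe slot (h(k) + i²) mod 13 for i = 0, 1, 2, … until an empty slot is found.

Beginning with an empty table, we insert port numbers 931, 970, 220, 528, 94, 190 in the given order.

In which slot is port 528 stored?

4

Insert 931: h=8, slot 8 empty -> index 8.
Insert 970: h=8, slot 8 occupied -> index 9.
Insert 220: h=12, slot 12 empty -> index 12.
Insert 528: h=8, slots 8,9,12 occupied -> index 4.
Insert 94: h=3, slot 3 empty -> index 3.
Insert 190: h=8, slots 8,9,12,4 occupied -> index 11.
Table: [., ., ., 94, 528, ., ., ., 931, 970, ., 190, 220]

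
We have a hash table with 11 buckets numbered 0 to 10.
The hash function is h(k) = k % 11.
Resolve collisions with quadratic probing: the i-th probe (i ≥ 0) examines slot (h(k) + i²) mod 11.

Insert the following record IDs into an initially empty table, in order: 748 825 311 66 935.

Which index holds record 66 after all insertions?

4

748: h=0 → slot 0
825: h=0, probe 0,1 → slot 1
311: h=3 → slot 3
66: h=0, probe 0,1,4 → slot 4
935: h=0, probe 0,1,4,9 → slot 9
Table: [748, 825, ∅, 311, 66, ∅, ∅, ∅, ∅, 935, ∅]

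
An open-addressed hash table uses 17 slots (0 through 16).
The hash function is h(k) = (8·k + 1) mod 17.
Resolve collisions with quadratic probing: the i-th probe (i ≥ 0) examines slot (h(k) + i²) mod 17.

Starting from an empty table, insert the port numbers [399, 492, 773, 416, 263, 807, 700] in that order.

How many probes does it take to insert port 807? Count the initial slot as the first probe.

5

399: h=14 => slot 14
492: h=10 => slot 10
773: h=14, probe 14,15 => slot 15
416: h=14, probe 14,15,1 => slot 1
263: h=14, probe 14,15,1,6 => slot 6
807: h=14, probe 14,15,1,6,13 => slot 13
700: h=8 => slot 8
Table: [-, 416, -, -, -, -, 263, -, 700, -, 492, -, -, 807, 399, 773, -]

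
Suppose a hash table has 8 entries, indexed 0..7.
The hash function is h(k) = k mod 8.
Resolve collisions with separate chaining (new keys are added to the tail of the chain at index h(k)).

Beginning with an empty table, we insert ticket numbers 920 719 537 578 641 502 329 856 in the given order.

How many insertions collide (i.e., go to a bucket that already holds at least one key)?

3

920 → bucket 0
719 → bucket 7
537 → bucket 1
578 → bucket 2
641 → bucket 1 (collision)
502 → bucket 6
329 → bucket 1 (collision)
856 → bucket 0 (collision)
Final buckets:
0: 920 -> 856
1: 537 -> 641 -> 329
2: 578
3: .
4: .
5: .
6: 502
7: 719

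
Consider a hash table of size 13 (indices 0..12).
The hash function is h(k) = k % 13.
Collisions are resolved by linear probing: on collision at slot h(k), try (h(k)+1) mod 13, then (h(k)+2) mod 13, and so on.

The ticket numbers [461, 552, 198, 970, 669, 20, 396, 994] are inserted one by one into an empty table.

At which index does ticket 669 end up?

9

461: h=6 => slot 6
552: h=6, probe 6,7 => slot 7
198: h=3 => slot 3
970: h=8 => slot 8
669: h=6, probe 6,7,8,9 => slot 9
20: h=7, probe 7,8,9,10 => slot 10
396: h=6, probe 6,7,8,9,10,11 => slot 11
994: h=6, probe 6,7,8,9,10,11,12 => slot 12
Table: [_, _, _, 198, _, _, 461, 552, 970, 669, 20, 396, 994]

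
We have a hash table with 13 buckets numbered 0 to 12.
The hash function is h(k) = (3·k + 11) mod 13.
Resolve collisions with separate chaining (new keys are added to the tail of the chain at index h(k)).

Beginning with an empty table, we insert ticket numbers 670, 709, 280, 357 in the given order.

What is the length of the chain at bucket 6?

Insert 670: h=6, bucket 6 empty → new chain.
Insert 709: h=6, bucket 6 nonempty → append to chain.
Insert 280: h=6, bucket 6 nonempty → append to chain.
Insert 357: h=3, bucket 3 empty → new chain.
Final buckets:
0: .
1: .
2: .
3: 357
4: .
5: .
6: 670 -> 709 -> 280
7: .
8: .
9: .
10: .
11: .
12: .

3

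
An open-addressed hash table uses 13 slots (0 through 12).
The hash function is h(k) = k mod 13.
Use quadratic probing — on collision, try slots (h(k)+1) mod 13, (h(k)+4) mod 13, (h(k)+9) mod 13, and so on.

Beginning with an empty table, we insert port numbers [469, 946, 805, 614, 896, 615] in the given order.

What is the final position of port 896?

0

Insert 469: h=1, slot 1 empty -> index 1.
Insert 946: h=10, slot 10 empty -> index 10.
Insert 805: h=12, slot 12 empty -> index 12.
Insert 614: h=3, slot 3 empty -> index 3.
Insert 896: h=12, slot 12 occupied -> index 0.
Insert 615: h=4, slot 4 empty -> index 4.
Table: [896, 469, -, 614, 615, -, -, -, -, -, 946, -, 805]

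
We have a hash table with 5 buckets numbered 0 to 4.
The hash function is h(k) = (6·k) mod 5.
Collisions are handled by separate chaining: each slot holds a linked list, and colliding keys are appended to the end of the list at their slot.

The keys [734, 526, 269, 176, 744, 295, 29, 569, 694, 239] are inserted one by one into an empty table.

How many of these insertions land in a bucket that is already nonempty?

Insert 734: h=4, bucket 4 empty → new chain.
Insert 526: h=1, bucket 1 empty → new chain.
Insert 269: h=4, bucket 4 nonempty → append to chain.
Insert 176: h=1, bucket 1 nonempty → append to chain.
Insert 744: h=4, bucket 4 nonempty → append to chain.
Insert 295: h=0, bucket 0 empty → new chain.
Insert 29: h=4, bucket 4 nonempty → append to chain.
Insert 569: h=4, bucket 4 nonempty → append to chain.
Insert 694: h=4, bucket 4 nonempty → append to chain.
Insert 239: h=4, bucket 4 nonempty → append to chain.
Final buckets:
0: 295
1: 526 -> 176
2: .
3: .
4: 734 -> 269 -> 744 -> 29 -> 569 -> 694 -> 239

7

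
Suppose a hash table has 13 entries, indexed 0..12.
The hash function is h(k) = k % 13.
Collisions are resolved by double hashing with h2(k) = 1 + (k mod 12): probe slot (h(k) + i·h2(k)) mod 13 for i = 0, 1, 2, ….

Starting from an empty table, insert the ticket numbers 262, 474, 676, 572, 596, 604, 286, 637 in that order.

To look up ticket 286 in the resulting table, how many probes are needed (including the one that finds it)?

4

262 hashes to 2; slot 2 is free -> place at 2.
474 hashes to 6; slot 6 is free -> place at 6.
676 hashes to 0; slot 0 is free -> place at 0.
572 hashes to 0, h2=9; 0 taken -> place at 9.
596 hashes to 11; slot 11 is free -> place at 11.
604 hashes to 6, h2=5; 6,11 taken -> place at 3.
286 hashes to 0, h2=11; 0,11,9 taken -> place at 7.
637 hashes to 0, h2=2; 0,2 taken -> place at 4.
Table: [676, —, 262, 604, 637, —, 474, 286, —, 572, —, 596, —]
Lookup 286: h=0, h2=11, probe 0,11,9,7 → found at 7.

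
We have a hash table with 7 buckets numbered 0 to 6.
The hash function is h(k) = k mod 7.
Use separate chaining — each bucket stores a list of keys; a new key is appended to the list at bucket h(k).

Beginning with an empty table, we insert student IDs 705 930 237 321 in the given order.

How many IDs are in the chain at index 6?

Insert 705: h=5, bucket 5 empty → new chain.
Insert 930: h=6, bucket 6 empty → new chain.
Insert 237: h=6, bucket 6 nonempty → append to chain.
Insert 321: h=6, bucket 6 nonempty → append to chain.
Final buckets:
0: -
1: -
2: -
3: -
4: -
5: 705
6: 930 -> 237 -> 321

3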